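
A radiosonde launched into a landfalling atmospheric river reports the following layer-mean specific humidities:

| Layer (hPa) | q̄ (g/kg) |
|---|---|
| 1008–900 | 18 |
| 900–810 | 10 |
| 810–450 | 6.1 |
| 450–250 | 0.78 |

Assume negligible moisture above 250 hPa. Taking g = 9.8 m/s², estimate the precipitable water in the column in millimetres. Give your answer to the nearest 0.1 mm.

PW ≈ 53.0 mm

Precipitable water is the column-integrated vapour mass per unit area: PW = (1/g) Σ q̄ Δp, with q in kg/kg and Δp in Pa (1 kg/m² of water = 1 mm).
Layer 1008–900 hPa: Δp = 108 hPa = 10800 Pa, q̄ = 0.018 kg/kg → 0.018 × 10800 / 9.8 = 19.84 mm
Layer 900–810 hPa: Δp = 90 hPa = 9000 Pa, q̄ = 0.01 kg/kg → 0.01 × 9000 / 9.8 = 9.18 mm
Layer 810–450 hPa: Δp = 360 hPa = 36000 Pa, q̄ = 0.0061 kg/kg → 0.0061 × 36000 / 9.8 = 22.41 mm
Layer 450–250 hPa: Δp = 200 hPa = 20000 Pa, q̄ = 0.00078 kg/kg → 0.00078 × 20000 / 9.8 = 1.59 mm
PW = 19.84 + 9.18 + 22.41 + 1.59 = 53.02 ≈ 53.0 mm.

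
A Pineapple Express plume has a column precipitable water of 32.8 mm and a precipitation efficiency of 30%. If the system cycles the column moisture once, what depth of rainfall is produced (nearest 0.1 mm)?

rainfall ≈ 9.8 mm

Rainfall = ε × PW = 0.30 × 32.8 = 9.8 mm.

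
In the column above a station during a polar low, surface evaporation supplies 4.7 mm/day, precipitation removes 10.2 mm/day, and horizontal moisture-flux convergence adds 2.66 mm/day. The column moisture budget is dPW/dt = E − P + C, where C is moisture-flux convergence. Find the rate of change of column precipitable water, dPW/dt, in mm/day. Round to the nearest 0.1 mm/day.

dPW/dt = E − P + C = 4.7 − 10.2 + (2.66) = -2.8 mm/day.

dPW/dt ≈ -2.8 mm/day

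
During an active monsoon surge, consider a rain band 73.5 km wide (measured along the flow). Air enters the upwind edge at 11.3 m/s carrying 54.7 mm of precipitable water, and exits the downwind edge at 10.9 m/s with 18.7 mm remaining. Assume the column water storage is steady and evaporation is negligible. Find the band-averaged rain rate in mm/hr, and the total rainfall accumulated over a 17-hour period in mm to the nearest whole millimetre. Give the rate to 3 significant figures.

R ≈ 20.3 mm/hr; total ≈ 345 mm

Column moisture flux per unit crosswind length is F = V × PW.
Inflow: F_in = 11.3 × 54.7 = 618.11 mm·m/s
Outflow: F_out = 10.9 × 18.7 = 203.83 mm·m/s
Steady-state rate R = (F_in − F_out)/L = (618.11 − 203.83) / 73500 m = 5.636e-03 mm/s.
R = 5.636e-03 × 3600 = 20.3 mm/hr.
Over 17 h: total = 20.3 × 17 = 345.1 ≈ 345 mm.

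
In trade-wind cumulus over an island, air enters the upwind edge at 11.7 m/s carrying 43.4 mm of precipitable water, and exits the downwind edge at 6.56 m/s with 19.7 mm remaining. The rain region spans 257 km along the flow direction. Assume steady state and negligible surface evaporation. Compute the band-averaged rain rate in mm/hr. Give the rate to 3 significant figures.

R ≈ 5.30 mm/hr

Column moisture flux per unit crosswind length is F = V × PW.
Inflow: F_in = 11.7 × 43.4 = 507.78 mm·m/s
Outflow: F_out = 6.56 × 19.7 = 129.232 mm·m/s
Steady-state rate R = (F_in − F_out)/L = (507.78 − 129.232) / 257000 m = 1.473e-03 mm/s.
R = 1.473e-03 × 3600 = 5.30 mm/hr.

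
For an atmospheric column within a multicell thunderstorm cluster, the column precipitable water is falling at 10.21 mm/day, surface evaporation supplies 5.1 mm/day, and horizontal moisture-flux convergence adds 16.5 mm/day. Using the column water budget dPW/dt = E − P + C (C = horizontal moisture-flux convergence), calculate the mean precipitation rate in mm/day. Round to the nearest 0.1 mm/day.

P ≈ 31.8 mm/day

dPW/dt = -10.21 mm/day.
P = E + C − dPW/dt = 5.1 + (16.5) − (-10.21) = 31.8 mm/day.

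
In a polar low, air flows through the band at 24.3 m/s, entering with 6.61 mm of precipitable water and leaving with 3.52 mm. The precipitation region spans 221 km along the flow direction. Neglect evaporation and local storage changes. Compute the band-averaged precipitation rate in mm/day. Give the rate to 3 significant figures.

R ≈ 29.4 mm/day

Column moisture flux per unit crosswind length is F = V × PW.
Inflow: F_in = 24.3 × 6.61 = 160.623 mm·m/s
Outflow: F_out = 24.3 × 3.52 = 85.536 mm·m/s
Steady-state rate R = (F_in − F_out)/L = (160.623 − 85.536) / 221000 m = 3.398e-04 mm/s.
R = 3.398e-04 × 3600 × 24 = 29.4 mm/day.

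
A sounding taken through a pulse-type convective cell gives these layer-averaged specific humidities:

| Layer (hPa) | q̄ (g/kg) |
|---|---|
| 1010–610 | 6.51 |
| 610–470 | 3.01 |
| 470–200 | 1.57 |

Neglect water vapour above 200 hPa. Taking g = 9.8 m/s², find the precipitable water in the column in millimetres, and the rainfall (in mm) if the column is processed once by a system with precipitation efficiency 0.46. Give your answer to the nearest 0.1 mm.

Precipitable water is the column-integrated vapour mass per unit area: PW = (1/g) Σ q̄ Δp, with q in kg/kg and Δp in Pa (1 kg/m² of water = 1 mm).
Layer 1010–610 hPa: Δp = 400 hPa = 40000 Pa, q̄ = 0.00651 kg/kg → 0.00651 × 40000 / 9.8 = 26.57 mm
Layer 610–470 hPa: Δp = 140 hPa = 14000 Pa, q̄ = 0.00301 kg/kg → 0.00301 × 14000 / 9.8 = 4.30 mm
Layer 470–200 hPa: Δp = 270 hPa = 27000 Pa, q̄ = 0.00157 kg/kg → 0.00157 × 27000 / 9.8 = 4.33 mm
PW = 26.57 + 4.30 + 4.33 = 35.20 ≈ 35.2 mm.
Rainfall = ε × PW = 0.46 × 35.2 = 16.2 mm.

PW ≈ 35.2 mm; rainfall ≈ 16.2 mm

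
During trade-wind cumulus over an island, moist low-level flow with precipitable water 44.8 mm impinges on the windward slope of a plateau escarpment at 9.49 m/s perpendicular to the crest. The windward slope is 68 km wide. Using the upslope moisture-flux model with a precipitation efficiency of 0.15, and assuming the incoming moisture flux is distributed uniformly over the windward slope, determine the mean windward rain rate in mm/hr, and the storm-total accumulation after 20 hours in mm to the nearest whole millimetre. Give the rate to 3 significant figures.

R ≈ 3.38 mm/hr; total ≈ 68 mm

Incoming column moisture flux per unit ridge length: F = V × PW = 9.49 × 44.8 = 425.152 mm·m/s.
Spread over the 68 km slope with efficiency ε = 0.15: R = ε·F/W = 0.15 × 425.152 / 68000 m = 9.378e-04 mm/s.
R = 9.378e-04 × 3600 = 3.38 mm/hr.
Over 20 h: total = 3.38 × 20 = 67.6 ≈ 68 mm.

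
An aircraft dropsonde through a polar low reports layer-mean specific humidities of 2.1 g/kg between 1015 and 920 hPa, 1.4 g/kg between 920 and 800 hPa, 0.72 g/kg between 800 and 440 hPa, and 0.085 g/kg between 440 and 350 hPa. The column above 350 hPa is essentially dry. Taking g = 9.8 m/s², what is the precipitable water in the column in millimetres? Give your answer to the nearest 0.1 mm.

Precipitable water is the column-integrated vapour mass per unit area: PW = (1/g) Σ q̄ Δp, with q in kg/kg and Δp in Pa (1 kg/m² of water = 1 mm).
Layer 1015–920 hPa: Δp = 95 hPa = 9500 Pa, q̄ = 0.0021 kg/kg → 0.0021 × 9500 / 9.8 = 2.04 mm
Layer 920–800 hPa: Δp = 120 hPa = 12000 Pa, q̄ = 0.0014 kg/kg → 0.0014 × 12000 / 9.8 = 1.71 mm
Layer 800–440 hPa: Δp = 360 hPa = 36000 Pa, q̄ = 0.00072 kg/kg → 0.00072 × 36000 / 9.8 = 2.64 mm
Layer 440–350 hPa: Δp = 90 hPa = 9000 Pa, q̄ = 8.5e-05 kg/kg → 8.5e-05 × 9000 / 9.8 = 0.08 mm
PW = 2.04 + 1.71 + 2.64 + 0.08 = 6.47 ≈ 6.5 mm.

PW ≈ 6.5 mm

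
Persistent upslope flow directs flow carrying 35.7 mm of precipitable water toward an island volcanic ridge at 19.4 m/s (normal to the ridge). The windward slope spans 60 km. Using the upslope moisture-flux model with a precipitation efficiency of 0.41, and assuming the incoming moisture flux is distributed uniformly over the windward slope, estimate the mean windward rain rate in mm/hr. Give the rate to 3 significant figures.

Incoming column moisture flux per unit ridge length: F = V × PW = 19.4 × 35.7 = 692.58 mm·m/s.
Spread over the 60 km slope with efficiency ε = 0.41: R = ε·F/W = 0.41 × 692.58 / 60000 m = 4.733e-03 mm/s.
R = 4.733e-03 × 3600 = 17.0 mm/hr.

R ≈ 17.0 mm/hr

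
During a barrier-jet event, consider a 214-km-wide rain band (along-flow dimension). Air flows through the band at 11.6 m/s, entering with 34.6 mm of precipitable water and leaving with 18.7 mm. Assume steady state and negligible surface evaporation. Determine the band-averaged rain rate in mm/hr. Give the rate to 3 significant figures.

Column moisture flux per unit crosswind length is F = V × PW.
Inflow: F_in = 11.6 × 34.6 = 401.36 mm·m/s
Outflow: F_out = 11.6 × 18.7 = 216.92 mm·m/s
Steady-state rate R = (F_in − F_out)/L = (401.36 − 216.92) / 214000 m = 8.619e-04 mm/s.
R = 8.619e-04 × 3600 = 3.10 mm/hr.

R ≈ 3.10 mm/hr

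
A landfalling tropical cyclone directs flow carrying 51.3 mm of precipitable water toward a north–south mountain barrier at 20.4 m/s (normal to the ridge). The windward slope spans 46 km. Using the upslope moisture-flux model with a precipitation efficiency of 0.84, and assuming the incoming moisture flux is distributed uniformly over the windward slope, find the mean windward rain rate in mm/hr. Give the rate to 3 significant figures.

Incoming column moisture flux per unit ridge length: F = V × PW = 20.4 × 51.3 = 1046.52 mm·m/s.
Spread over the 46 km slope with efficiency ε = 0.84: R = ε·F/W = 0.84 × 1046.52 / 46000 m = 1.911e-02 mm/s.
R = 1.911e-02 × 3600 = 68.8 mm/hr.

R ≈ 68.8 mm/hr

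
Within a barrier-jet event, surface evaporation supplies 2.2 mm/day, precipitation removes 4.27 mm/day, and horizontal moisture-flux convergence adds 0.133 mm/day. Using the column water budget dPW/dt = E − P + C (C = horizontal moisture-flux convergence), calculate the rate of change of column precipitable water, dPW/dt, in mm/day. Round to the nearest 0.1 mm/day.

dPW/dt ≈ -1.9 mm/day

dPW/dt = E − P + C = 2.2 − 4.27 + (0.133) = -1.9 mm/day.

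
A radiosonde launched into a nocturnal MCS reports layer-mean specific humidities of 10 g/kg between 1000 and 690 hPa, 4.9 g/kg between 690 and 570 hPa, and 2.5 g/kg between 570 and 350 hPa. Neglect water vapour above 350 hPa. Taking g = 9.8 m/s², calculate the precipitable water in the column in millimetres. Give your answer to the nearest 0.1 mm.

PW ≈ 43.2 mm

Precipitable water is the column-integrated vapour mass per unit area: PW = (1/g) Σ q̄ Δp, with q in kg/kg and Δp in Pa (1 kg/m² of water = 1 mm).
Layer 1000–690 hPa: Δp = 310 hPa = 31000 Pa, q̄ = 0.01 kg/kg → 0.01 × 31000 / 9.8 = 31.63 mm
Layer 690–570 hPa: Δp = 120 hPa = 12000 Pa, q̄ = 0.0049 kg/kg → 0.0049 × 12000 / 9.8 = 6.00 mm
Layer 570–350 hPa: Δp = 220 hPa = 22000 Pa, q̄ = 0.0025 kg/kg → 0.0025 × 22000 / 9.8 = 5.61 mm
PW = 31.63 + 6.00 + 5.61 = 43.24 ≈ 43.2 mm.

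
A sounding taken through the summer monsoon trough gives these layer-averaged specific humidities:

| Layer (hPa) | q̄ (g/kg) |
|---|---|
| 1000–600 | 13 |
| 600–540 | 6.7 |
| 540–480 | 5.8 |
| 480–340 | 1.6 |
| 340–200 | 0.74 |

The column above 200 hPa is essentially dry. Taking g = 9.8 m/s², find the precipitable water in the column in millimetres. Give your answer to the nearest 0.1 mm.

PW ≈ 64.1 mm

Precipitable water is the column-integrated vapour mass per unit area: PW = (1/g) Σ q̄ Δp, with q in kg/kg and Δp in Pa (1 kg/m² of water = 1 mm).
Layer 1000–600 hPa: Δp = 400 hPa = 40000 Pa, q̄ = 0.013 kg/kg → 0.013 × 40000 / 9.8 = 53.06 mm
Layer 600–540 hPa: Δp = 60 hPa = 6000 Pa, q̄ = 0.0067 kg/kg → 0.0067 × 6000 / 9.8 = 4.10 mm
Layer 540–480 hPa: Δp = 60 hPa = 6000 Pa, q̄ = 0.0058 kg/kg → 0.0058 × 6000 / 9.8 = 3.55 mm
Layer 480–340 hPa: Δp = 140 hPa = 14000 Pa, q̄ = 0.0016 kg/kg → 0.0016 × 14000 / 9.8 = 2.29 mm
Layer 340–200 hPa: Δp = 140 hPa = 14000 Pa, q̄ = 0.00074 kg/kg → 0.00074 × 14000 / 9.8 = 1.06 mm
PW = 53.06 + 4.10 + 3.55 + 2.29 + 1.06 = 64.06 ≈ 64.1 mm.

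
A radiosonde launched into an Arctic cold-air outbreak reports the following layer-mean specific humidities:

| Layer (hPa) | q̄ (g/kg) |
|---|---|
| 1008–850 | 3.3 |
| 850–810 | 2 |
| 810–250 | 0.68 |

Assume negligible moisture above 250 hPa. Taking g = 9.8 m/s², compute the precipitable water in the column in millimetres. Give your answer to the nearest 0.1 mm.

Precipitable water is the column-integrated vapour mass per unit area: PW = (1/g) Σ q̄ Δp, with q in kg/kg and Δp in Pa (1 kg/m² of water = 1 mm).
Layer 1008–850 hPa: Δp = 158 hPa = 15800 Pa, q̄ = 0.0033 kg/kg → 0.0033 × 15800 / 9.8 = 5.32 mm
Layer 850–810 hPa: Δp = 40 hPa = 4000 Pa, q̄ = 0.002 kg/kg → 0.002 × 4000 / 9.8 = 0.82 mm
Layer 810–250 hPa: Δp = 560 hPa = 56000 Pa, q̄ = 0.00068 kg/kg → 0.00068 × 56000 / 9.8 = 3.89 mm
PW = 5.32 + 0.82 + 3.89 = 10.03 ≈ 10.0 mm.

PW ≈ 10.0 mm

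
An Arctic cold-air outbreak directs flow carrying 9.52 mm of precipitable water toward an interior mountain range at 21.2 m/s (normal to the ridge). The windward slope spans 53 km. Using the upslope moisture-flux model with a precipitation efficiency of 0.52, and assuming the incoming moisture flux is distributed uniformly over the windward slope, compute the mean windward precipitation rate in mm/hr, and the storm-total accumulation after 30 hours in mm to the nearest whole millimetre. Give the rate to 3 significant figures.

Incoming column moisture flux per unit ridge length: F = V × PW = 21.2 × 9.52 = 201.824 mm·m/s.
Spread over the 53 km slope with efficiency ε = 0.52: R = ε·F/W = 0.52 × 201.824 / 53000 m = 1.980e-03 mm/s.
R = 1.980e-03 × 3600 = 7.13 mm/hr.
Over 30 h: total = 7.13 × 30 = 213.9 ≈ 214 mm.

R ≈ 7.13 mm/hr; total ≈ 214 mm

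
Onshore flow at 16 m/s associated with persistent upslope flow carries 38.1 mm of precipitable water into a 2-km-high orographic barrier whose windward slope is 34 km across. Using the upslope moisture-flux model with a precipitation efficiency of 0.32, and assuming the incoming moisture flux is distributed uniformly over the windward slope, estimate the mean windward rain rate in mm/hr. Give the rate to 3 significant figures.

Incoming column moisture flux per unit ridge length: F = V × PW = 16 × 38.1 = 609.6 mm·m/s.
Spread over the 34 km slope with efficiency ε = 0.32: R = ε·F/W = 0.32 × 609.6 / 34000 m = 5.737e-03 mm/s.
R = 5.737e-03 × 3600 = 20.7 mm/hr.

R ≈ 20.7 mm/hr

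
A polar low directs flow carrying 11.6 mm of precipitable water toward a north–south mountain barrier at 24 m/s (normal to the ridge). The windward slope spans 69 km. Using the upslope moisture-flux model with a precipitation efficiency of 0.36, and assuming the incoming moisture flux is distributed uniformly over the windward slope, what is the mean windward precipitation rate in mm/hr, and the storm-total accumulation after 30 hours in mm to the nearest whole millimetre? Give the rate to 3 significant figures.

Incoming column moisture flux per unit ridge length: F = V × PW = 24 × 11.6 = 278.4 mm·m/s.
Spread over the 69 km slope with efficiency ε = 0.36: R = ε·F/W = 0.36 × 278.4 / 69000 m = 1.453e-03 mm/s.
R = 1.453e-03 × 3600 = 5.23 mm/hr.
Over 30 h: total = 5.23 × 30 = 156.9 ≈ 157 mm.

R ≈ 5.23 mm/hr; total ≈ 157 mm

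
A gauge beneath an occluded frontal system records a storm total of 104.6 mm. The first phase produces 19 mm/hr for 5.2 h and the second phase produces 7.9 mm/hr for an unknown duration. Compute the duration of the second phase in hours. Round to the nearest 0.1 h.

Known phases: 19 × 5.2 = 98.8 mm.
Remaining depth = 104.6 − 98.8 = 5.8 mm.
Duration = 5.8 / 7.9 = 0.7 h.

duration ≈ 0.7 h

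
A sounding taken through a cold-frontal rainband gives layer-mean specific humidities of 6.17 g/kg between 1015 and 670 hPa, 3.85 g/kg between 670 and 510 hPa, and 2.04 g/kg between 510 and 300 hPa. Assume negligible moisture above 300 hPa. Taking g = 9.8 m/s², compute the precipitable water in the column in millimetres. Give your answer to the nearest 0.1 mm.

PW ≈ 32.4 mm

Precipitable water is the column-integrated vapour mass per unit area: PW = (1/g) Σ q̄ Δp, with q in kg/kg and Δp in Pa (1 kg/m² of water = 1 mm).
Layer 1015–670 hPa: Δp = 345 hPa = 34500 Pa, q̄ = 0.00617 kg/kg → 0.00617 × 34500 / 9.8 = 21.72 mm
Layer 670–510 hPa: Δp = 160 hPa = 16000 Pa, q̄ = 0.00385 kg/kg → 0.00385 × 16000 / 9.8 = 6.29 mm
Layer 510–300 hPa: Δp = 210 hPa = 21000 Pa, q̄ = 0.00204 kg/kg → 0.00204 × 21000 / 9.8 = 4.37 mm
PW = 21.72 + 6.29 + 4.37 = 32.38 ≈ 32.4 mm.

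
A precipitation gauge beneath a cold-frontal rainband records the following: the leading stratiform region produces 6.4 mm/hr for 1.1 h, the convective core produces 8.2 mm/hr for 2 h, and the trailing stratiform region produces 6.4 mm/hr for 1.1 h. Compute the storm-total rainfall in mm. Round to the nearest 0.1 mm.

total ≈ 30.5 mm

Total = Σ Rᵢ Δtᵢ = 6.4 × 1.1 + 8.2 × 2 + 6.4 × 1.1
      = 7.04 + 16.4 + 7.04 = 30.5 mm.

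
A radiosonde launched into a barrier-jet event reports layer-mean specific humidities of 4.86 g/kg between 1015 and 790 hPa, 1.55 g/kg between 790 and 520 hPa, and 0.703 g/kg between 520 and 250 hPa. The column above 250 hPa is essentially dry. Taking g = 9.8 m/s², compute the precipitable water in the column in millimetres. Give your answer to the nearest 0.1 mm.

Precipitable water is the column-integrated vapour mass per unit area: PW = (1/g) Σ q̄ Δp, with q in kg/kg and Δp in Pa (1 kg/m² of water = 1 mm).
Layer 1015–790 hPa: Δp = 225 hPa = 22500 Pa, q̄ = 0.00486 kg/kg → 0.00486 × 22500 / 9.8 = 11.16 mm
Layer 790–520 hPa: Δp = 270 hPa = 27000 Pa, q̄ = 0.00155 kg/kg → 0.00155 × 27000 / 9.8 = 4.27 mm
Layer 520–250 hPa: Δp = 270 hPa = 27000 Pa, q̄ = 0.000703 kg/kg → 0.000703 × 27000 / 9.8 = 1.94 mm
PW = 11.16 + 4.27 + 1.94 = 17.37 ≈ 17.4 mm.

PW ≈ 17.4 mm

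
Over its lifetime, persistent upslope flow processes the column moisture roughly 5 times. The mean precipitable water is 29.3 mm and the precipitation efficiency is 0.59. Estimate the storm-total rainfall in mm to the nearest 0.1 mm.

Each cycle deposits ε × PW = 0.59 × 29.3 = 17.287 mm.
Over 5 cycles: 5 × 17.287 = 86.4 mm.

rainfall ≈ 86.4 mm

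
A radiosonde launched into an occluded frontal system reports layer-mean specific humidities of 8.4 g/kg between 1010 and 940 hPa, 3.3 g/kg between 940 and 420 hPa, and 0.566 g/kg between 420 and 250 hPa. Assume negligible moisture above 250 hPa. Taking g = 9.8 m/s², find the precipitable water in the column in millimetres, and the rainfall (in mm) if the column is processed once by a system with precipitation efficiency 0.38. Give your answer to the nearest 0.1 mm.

Precipitable water is the column-integrated vapour mass per unit area: PW = (1/g) Σ q̄ Δp, with q in kg/kg and Δp in Pa (1 kg/m² of water = 1 mm).
Layer 1010–940 hPa: Δp = 70 hPa = 7000 Pa, q̄ = 0.0084 kg/kg → 0.0084 × 7000 / 9.8 = 6.00 mm
Layer 940–420 hPa: Δp = 520 hPa = 52000 Pa, q̄ = 0.0033 kg/kg → 0.0033 × 52000 / 9.8 = 17.51 mm
Layer 420–250 hPa: Δp = 170 hPa = 17000 Pa, q̄ = 0.000566 kg/kg → 0.000566 × 17000 / 9.8 = 0.98 mm
PW = 6.00 + 17.51 + 0.98 = 24.49 ≈ 24.5 mm.
Rainfall = ε × PW = 0.38 × 24.5 = 9.3 mm.

PW ≈ 24.5 mm; rainfall ≈ 9.3 mm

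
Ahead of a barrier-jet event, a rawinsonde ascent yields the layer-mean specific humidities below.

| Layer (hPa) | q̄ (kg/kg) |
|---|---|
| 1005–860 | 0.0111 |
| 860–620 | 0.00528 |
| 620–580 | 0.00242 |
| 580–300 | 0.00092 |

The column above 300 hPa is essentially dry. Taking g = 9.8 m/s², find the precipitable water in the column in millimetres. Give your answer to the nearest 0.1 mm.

PW ≈ 33.0 mm

Precipitable water is the column-integrated vapour mass per unit area: PW = (1/g) Σ q̄ Δp, with q in kg/kg and Δp in Pa (1 kg/m² of water = 1 mm).
Layer 1005–860 hPa: Δp = 145 hPa = 14500 Pa, q̄ = 0.0111 kg/kg → 0.0111 × 14500 / 9.8 = 16.42 mm
Layer 860–620 hPa: Δp = 240 hPa = 24000 Pa, q̄ = 0.00528 kg/kg → 0.00528 × 24000 / 9.8 = 12.93 mm
Layer 620–580 hPa: Δp = 40 hPa = 4000 Pa, q̄ = 0.00242 kg/kg → 0.00242 × 4000 / 9.8 = 0.99 mm
Layer 580–300 hPa: Δp = 280 hPa = 28000 Pa, q̄ = 0.00092 kg/kg → 0.00092 × 28000 / 9.8 = 2.63 mm
PW = 16.42 + 12.93 + 0.99 + 2.63 = 32.97 ≈ 33.0 mm.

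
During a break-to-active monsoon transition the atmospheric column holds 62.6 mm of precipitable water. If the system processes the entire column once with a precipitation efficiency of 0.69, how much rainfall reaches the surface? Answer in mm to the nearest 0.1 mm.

rainfall ≈ 43.2 mm

Rainfall = ε × PW = 0.69 × 62.6 = 43.2 mm.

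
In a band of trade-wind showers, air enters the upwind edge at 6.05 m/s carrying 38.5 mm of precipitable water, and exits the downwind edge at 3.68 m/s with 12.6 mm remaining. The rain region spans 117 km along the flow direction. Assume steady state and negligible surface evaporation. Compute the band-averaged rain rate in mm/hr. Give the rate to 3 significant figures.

R ≈ 5.74 mm/hr

Column moisture flux per unit crosswind length is F = V × PW.
Inflow: F_in = 6.05 × 38.5 = 232.925 mm·m/s
Outflow: F_out = 3.68 × 12.6 = 46.368 mm·m/s
Steady-state rate R = (F_in − F_out)/L = (232.925 − 46.368) / 117000 m = 1.595e-03 mm/s.
R = 1.595e-03 × 3600 = 5.74 mm/hr.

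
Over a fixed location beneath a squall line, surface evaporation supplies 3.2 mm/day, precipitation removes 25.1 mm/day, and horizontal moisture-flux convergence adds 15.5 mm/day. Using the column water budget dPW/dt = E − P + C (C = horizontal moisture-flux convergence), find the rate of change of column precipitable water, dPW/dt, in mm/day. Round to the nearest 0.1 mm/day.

dPW/dt ≈ -6.4 mm/day

dPW/dt = E − P + C = 3.2 − 25.1 + (15.5) = -6.4 mm/day.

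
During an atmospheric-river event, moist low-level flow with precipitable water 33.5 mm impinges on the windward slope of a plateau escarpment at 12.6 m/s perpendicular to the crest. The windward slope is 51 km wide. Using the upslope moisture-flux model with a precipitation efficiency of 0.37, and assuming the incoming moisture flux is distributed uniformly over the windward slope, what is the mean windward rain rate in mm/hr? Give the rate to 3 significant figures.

Incoming column moisture flux per unit ridge length: F = V × PW = 12.6 × 33.5 = 422.1 mm·m/s.
Spread over the 51 km slope with efficiency ε = 0.37: R = ε·F/W = 0.37 × 422.1 / 51000 m = 3.062e-03 mm/s.
R = 3.062e-03 × 3600 = 11.0 mm/hr.

R ≈ 11.0 mm/hr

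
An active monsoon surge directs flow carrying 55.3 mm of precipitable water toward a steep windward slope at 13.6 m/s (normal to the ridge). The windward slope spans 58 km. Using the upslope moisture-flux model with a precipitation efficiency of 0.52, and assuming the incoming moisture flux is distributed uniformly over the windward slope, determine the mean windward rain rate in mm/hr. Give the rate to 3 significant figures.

Incoming column moisture flux per unit ridge length: F = V × PW = 13.6 × 55.3 = 752.08 mm·m/s.
Spread over the 58 km slope with efficiency ε = 0.52: R = ε·F/W = 0.52 × 752.08 / 58000 m = 6.743e-03 mm/s.
R = 6.743e-03 × 3600 = 24.3 mm/hr.

R ≈ 24.3 mm/hr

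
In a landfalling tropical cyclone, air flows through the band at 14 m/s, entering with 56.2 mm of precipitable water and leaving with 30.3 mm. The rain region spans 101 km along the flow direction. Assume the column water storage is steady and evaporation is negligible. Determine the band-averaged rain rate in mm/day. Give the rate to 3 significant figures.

Column moisture flux per unit crosswind length is F = V × PW.
Inflow: F_in = 14 × 56.2 = 786.8 mm·m/s
Outflow: F_out = 14 × 30.3 = 424.2 mm·m/s
Steady-state rate R = (F_in − F_out)/L = (786.8 − 424.2) / 101000 m = 3.590e-03 mm/s.
R = 3.590e-03 × 3600 × 24 = 310 mm/day.

R ≈ 310 mm/day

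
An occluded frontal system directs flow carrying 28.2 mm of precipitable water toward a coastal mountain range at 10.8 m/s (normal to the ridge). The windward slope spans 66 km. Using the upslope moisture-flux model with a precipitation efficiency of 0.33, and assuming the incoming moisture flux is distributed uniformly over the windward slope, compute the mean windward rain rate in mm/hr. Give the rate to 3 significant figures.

R ≈ 5.48 mm/hr

Incoming column moisture flux per unit ridge length: F = V × PW = 10.8 × 28.2 = 304.56 mm·m/s.
Spread over the 66 km slope with efficiency ε = 0.33: R = ε·F/W = 0.33 × 304.56 / 66000 m = 1.523e-03 mm/s.
R = 1.523e-03 × 3600 = 5.48 mm/hr.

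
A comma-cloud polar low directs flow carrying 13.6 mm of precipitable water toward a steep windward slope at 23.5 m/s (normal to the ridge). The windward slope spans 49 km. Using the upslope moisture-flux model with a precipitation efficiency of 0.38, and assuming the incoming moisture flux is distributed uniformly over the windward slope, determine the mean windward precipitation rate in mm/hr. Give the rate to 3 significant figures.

R ≈ 8.92 mm/hr

Incoming column moisture flux per unit ridge length: F = V × PW = 23.5 × 13.6 = 319.6 mm·m/s.
Spread over the 49 km slope with efficiency ε = 0.38: R = ε·F/W = 0.38 × 319.6 / 49000 m = 2.479e-03 mm/s.
R = 2.479e-03 × 3600 = 8.92 mm/hr.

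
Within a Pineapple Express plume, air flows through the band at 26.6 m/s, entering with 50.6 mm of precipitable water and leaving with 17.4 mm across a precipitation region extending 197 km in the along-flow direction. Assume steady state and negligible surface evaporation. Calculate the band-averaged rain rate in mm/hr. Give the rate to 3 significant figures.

Column moisture flux per unit crosswind length is F = V × PW.
Inflow: F_in = 26.6 × 50.6 = 1345.96 mm·m/s
Outflow: F_out = 26.6 × 17.4 = 462.84 mm·m/s
Steady-state rate R = (F_in − F_out)/L = (1345.96 − 462.84) / 197000 m = 4.483e-03 mm/s.
R = 4.483e-03 × 3600 = 16.1 mm/hr.

R ≈ 16.1 mm/hr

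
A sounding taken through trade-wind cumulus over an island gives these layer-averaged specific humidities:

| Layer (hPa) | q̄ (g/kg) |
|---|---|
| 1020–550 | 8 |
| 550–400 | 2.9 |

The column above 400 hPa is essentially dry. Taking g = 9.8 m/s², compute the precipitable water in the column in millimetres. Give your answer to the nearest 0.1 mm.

Precipitable water is the column-integrated vapour mass per unit area: PW = (1/g) Σ q̄ Δp, with q in kg/kg and Δp in Pa (1 kg/m² of water = 1 mm).
Layer 1020–550 hPa: Δp = 470 hPa = 47000 Pa, q̄ = 0.008 kg/kg → 0.008 × 47000 / 9.8 = 38.37 mm
Layer 550–400 hPa: Δp = 150 hPa = 15000 Pa, q̄ = 0.0029 kg/kg → 0.0029 × 15000 / 9.8 = 4.44 mm
PW = 38.37 + 4.44 = 42.81 ≈ 42.8 mm.

PW ≈ 42.8 mm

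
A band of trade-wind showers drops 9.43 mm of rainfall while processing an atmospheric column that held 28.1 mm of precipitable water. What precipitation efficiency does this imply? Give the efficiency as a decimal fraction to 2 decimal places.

ε ≈ 0.34

ε = rainfall / PW = 9.43 / 28.1 = 0.34.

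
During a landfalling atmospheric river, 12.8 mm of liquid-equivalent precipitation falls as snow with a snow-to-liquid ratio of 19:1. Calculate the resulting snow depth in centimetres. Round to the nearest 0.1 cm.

Snow depth = liquid × ratio = 12.8 mm × 19 = 243.2 mm = 24.3 cm.

snow depth ≈ 24.3 cm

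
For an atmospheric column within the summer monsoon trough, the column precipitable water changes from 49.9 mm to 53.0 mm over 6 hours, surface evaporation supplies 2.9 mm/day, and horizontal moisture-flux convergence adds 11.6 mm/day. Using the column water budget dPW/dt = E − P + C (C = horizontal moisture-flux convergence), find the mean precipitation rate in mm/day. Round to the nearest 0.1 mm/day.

dPW/dt = (53.0 − 49.9) mm / (6/24 day) = +12.400 mm/day.
P = E + C − dPW/dt = 2.9 + (11.6) − (+12.400) = 2.1 mm/day.

P ≈ 2.1 mm/day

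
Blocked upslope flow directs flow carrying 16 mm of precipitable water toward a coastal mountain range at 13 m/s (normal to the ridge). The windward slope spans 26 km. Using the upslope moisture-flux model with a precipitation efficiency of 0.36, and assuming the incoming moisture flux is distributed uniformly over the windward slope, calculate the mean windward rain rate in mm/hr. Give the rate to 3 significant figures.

R ≈ 10.4 mm/hr

Incoming column moisture flux per unit ridge length: F = V × PW = 13 × 16 = 208 mm·m/s.
Spread over the 26 km slope with efficiency ε = 0.36: R = ε·F/W = 0.36 × 208 / 26000 m = 2.880e-03 mm/s.
R = 2.880e-03 × 3600 = 10.4 mm/hr.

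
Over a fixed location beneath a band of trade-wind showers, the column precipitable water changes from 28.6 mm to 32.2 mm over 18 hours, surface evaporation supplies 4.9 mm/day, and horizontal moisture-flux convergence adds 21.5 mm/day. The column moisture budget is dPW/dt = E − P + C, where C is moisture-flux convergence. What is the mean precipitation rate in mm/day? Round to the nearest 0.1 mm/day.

dPW/dt = (32.2 − 28.6) mm / (18/24 day) = +4.800 mm/day.
P = E + C − dPW/dt = 4.9 + (21.5) − (+4.800) = 21.6 mm/day.

P ≈ 21.6 mm/day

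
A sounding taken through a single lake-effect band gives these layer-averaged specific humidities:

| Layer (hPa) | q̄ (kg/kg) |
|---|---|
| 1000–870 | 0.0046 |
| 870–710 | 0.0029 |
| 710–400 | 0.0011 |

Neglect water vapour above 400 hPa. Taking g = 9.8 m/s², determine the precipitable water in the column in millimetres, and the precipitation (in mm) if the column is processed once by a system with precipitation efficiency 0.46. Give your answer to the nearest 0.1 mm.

Precipitable water is the column-integrated vapour mass per unit area: PW = (1/g) Σ q̄ Δp, with q in kg/kg and Δp in Pa (1 kg/m² of water = 1 mm).
Layer 1000–870 hPa: Δp = 130 hPa = 13000 Pa, q̄ = 0.0046 kg/kg → 0.0046 × 13000 / 9.8 = 6.10 mm
Layer 870–710 hPa: Δp = 160 hPa = 16000 Pa, q̄ = 0.0029 kg/kg → 0.0029 × 16000 / 9.8 = 4.73 mm
Layer 710–400 hPa: Δp = 310 hPa = 31000 Pa, q̄ = 0.0011 kg/kg → 0.0011 × 31000 / 9.8 = 3.48 mm
PW = 6.10 + 4.73 + 3.48 = 14.31 ≈ 14.3 mm.
Precipitation = ε × PW = 0.46 × 14.3 = 6.6 mm.

PW ≈ 14.3 mm; precipitation ≈ 6.6 mm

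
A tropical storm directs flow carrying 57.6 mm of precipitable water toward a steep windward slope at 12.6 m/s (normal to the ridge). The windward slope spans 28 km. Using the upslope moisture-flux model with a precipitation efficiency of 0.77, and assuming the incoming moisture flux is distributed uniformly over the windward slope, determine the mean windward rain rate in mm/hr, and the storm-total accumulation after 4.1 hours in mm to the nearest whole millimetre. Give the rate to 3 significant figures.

Incoming column moisture flux per unit ridge length: F = V × PW = 12.6 × 57.6 = 725.76 mm·m/s.
Spread over the 28 km slope with efficiency ε = 0.77: R = ε·F/W = 0.77 × 725.76 / 28000 m = 1.996e-02 mm/s.
R = 1.996e-02 × 3600 = 71.9 mm/hr.
Over 4.1 h: total = 71.9 × 4.1 = 294.79 ≈ 295 mm.

R ≈ 71.9 mm/hr; total ≈ 295 mm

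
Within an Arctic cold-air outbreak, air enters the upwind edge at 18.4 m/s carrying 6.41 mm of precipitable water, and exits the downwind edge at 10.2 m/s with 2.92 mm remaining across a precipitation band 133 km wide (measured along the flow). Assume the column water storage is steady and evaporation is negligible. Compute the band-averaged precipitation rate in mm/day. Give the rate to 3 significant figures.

Column moisture flux per unit crosswind length is F = V × PW.
Inflow: F_in = 18.4 × 6.41 = 117.944 mm·m/s
Outflow: F_out = 10.2 × 2.92 = 29.784 mm·m/s
Steady-state rate R = (F_in − F_out)/L = (117.944 − 29.784) / 133000 m = 6.629e-04 mm/s.
R = 6.629e-04 × 3600 × 24 = 57.3 mm/day.

R ≈ 57.3 mm/day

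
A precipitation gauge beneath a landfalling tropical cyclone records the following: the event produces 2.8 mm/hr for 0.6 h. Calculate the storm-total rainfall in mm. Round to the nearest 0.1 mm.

Total = Σ Rᵢ Δtᵢ = 2.8 × 0.6
      = 1.68 = 1.7 mm.

total ≈ 1.7 mm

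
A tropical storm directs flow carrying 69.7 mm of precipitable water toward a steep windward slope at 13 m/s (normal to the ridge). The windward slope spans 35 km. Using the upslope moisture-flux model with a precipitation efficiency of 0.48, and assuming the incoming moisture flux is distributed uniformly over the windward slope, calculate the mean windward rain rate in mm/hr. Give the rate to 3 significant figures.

R ≈ 44.7 mm/hr

Incoming column moisture flux per unit ridge length: F = V × PW = 13 × 69.7 = 906.1 mm·m/s.
Spread over the 35 km slope with efficiency ε = 0.48: R = ε·F/W = 0.48 × 906.1 / 35000 m = 1.243e-02 mm/s.
R = 1.243e-02 × 3600 = 44.7 mm/hr.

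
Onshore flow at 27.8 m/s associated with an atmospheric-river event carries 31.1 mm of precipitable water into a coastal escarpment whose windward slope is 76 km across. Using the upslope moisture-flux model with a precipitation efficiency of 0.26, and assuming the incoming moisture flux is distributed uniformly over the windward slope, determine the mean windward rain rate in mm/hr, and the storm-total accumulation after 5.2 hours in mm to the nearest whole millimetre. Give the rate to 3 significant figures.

Incoming column moisture flux per unit ridge length: F = V × PW = 27.8 × 31.1 = 864.58 mm·m/s.
Spread over the 76 km slope with efficiency ε = 0.26: R = ε·F/W = 0.26 × 864.58 / 76000 m = 2.958e-03 mm/s.
R = 2.958e-03 × 3600 = 10.6 mm/hr.
Over 5.2 h: total = 10.6 × 5.2 = 55.12 ≈ 55 mm.

R ≈ 10.6 mm/hr; total ≈ 55 mm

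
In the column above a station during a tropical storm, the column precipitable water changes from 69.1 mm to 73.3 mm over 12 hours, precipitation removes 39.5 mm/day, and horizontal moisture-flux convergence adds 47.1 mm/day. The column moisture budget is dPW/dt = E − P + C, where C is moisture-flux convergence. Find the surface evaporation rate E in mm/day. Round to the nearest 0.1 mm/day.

dPW/dt = (73.3 − 69.1) mm / (12/24 day) = +8.400 mm/day.
E = dPW/dt + P − C = (+8.400) + 39.5 − (47.1) = 0.8 mm/day.

E ≈ 0.8 mm/day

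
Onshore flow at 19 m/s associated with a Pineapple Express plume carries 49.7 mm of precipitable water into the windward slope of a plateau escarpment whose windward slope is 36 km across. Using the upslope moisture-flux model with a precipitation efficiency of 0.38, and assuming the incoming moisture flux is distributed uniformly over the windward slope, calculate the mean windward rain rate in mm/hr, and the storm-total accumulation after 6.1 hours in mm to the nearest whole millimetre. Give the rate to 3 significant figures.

Incoming column moisture flux per unit ridge length: F = V × PW = 19 × 49.7 = 944.3 mm·m/s.
Spread over the 36 km slope with efficiency ε = 0.38: R = ε·F/W = 0.38 × 944.3 / 36000 m = 9.968e-03 mm/s.
R = 9.968e-03 × 3600 = 35.9 mm/hr.
Over 6.1 h: total = 35.9 × 6.1 = 218.99 ≈ 219 mm.

R ≈ 35.9 mm/hr; total ≈ 219 mm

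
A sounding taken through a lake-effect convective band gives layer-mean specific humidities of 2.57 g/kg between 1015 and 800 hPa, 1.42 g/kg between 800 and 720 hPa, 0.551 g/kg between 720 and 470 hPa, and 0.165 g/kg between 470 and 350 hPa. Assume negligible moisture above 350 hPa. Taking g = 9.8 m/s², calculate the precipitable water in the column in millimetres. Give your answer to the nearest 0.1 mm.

PW ≈ 8.4 mm

Precipitable water is the column-integrated vapour mass per unit area: PW = (1/g) Σ q̄ Δp, with q in kg/kg and Δp in Pa (1 kg/m² of water = 1 mm).
Layer 1015–800 hPa: Δp = 215 hPa = 21500 Pa, q̄ = 0.00257 kg/kg → 0.00257 × 21500 / 9.8 = 5.64 mm
Layer 800–720 hPa: Δp = 80 hPa = 8000 Pa, q̄ = 0.00142 kg/kg → 0.00142 × 8000 / 9.8 = 1.16 mm
Layer 720–470 hPa: Δp = 250 hPa = 25000 Pa, q̄ = 0.000551 kg/kg → 0.000551 × 25000 / 9.8 = 1.41 mm
Layer 470–350 hPa: Δp = 120 hPa = 12000 Pa, q̄ = 0.000165 kg/kg → 0.000165 × 12000 / 9.8 = 0.20 mm
PW = 5.64 + 1.16 + 1.41 + 0.20 = 8.41 ≈ 8.4 mm.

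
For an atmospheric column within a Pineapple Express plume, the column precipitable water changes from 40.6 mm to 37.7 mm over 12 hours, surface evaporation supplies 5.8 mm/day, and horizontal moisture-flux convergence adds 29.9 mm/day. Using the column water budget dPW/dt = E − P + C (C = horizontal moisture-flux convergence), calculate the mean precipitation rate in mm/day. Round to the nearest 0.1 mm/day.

P ≈ 41.5 mm/day

dPW/dt = (37.7 − 40.6) mm / (12/24 day) = -5.800 mm/day.
P = E + C − dPW/dt = 5.8 + (29.9) − (-5.800) = 41.5 mm/day.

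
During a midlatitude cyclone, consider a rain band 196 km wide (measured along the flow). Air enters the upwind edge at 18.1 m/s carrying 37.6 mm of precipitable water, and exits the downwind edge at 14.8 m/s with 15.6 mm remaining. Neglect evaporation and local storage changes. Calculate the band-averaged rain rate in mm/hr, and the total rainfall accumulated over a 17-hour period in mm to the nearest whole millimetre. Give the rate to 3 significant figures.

R ≈ 8.26 mm/hr; total ≈ 140 mm

Column moisture flux per unit crosswind length is F = V × PW.
Inflow: F_in = 18.1 × 37.6 = 680.56 mm·m/s
Outflow: F_out = 14.8 × 15.6 = 230.88 mm·m/s
Steady-state rate R = (F_in − F_out)/L = (680.56 − 230.88) / 196000 m = 2.294e-03 mm/s.
R = 2.294e-03 × 3600 = 8.26 mm/hr.
Over 17 h: total = 8.26 × 17 = 140.42 ≈ 140 mm.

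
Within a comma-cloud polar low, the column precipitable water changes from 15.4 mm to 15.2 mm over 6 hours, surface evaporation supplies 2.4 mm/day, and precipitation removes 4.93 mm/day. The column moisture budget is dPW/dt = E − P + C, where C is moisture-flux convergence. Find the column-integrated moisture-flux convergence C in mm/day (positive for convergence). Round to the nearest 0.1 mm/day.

C ≈ 1.7 mm/day

dPW/dt = (15.2 − 15.4) mm / (6/24 day) = -0.800 mm/day.
C = dPW/dt − E + P = (-0.800) − 2.4 + 4.93 = 1.7 mm/day.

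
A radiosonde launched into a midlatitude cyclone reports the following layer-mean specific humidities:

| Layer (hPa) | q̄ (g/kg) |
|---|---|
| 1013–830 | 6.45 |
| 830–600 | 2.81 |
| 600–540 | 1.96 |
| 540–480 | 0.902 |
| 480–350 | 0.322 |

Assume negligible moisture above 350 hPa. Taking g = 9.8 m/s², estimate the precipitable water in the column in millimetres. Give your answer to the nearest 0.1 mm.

PW ≈ 20.8 mm

Precipitable water is the column-integrated vapour mass per unit area: PW = (1/g) Σ q̄ Δp, with q in kg/kg and Δp in Pa (1 kg/m² of water = 1 mm).
Layer 1013–830 hPa: Δp = 183 hPa = 18300 Pa, q̄ = 0.00645 kg/kg → 0.00645 × 18300 / 9.8 = 12.04 mm
Layer 830–600 hPa: Δp = 230 hPa = 23000 Pa, q̄ = 0.00281 kg/kg → 0.00281 × 23000 / 9.8 = 6.59 mm
Layer 600–540 hPa: Δp = 60 hPa = 6000 Pa, q̄ = 0.00196 kg/kg → 0.00196 × 6000 / 9.8 = 1.20 mm
Layer 540–480 hPa: Δp = 60 hPa = 6000 Pa, q̄ = 0.000902 kg/kg → 0.000902 × 6000 / 9.8 = 0.55 mm
Layer 480–350 hPa: Δp = 130 hPa = 13000 Pa, q̄ = 0.000322 kg/kg → 0.000322 × 13000 / 9.8 = 0.43 mm
PW = 12.04 + 6.59 + 1.20 + 0.55 + 0.43 = 20.81 ≈ 20.8 mm.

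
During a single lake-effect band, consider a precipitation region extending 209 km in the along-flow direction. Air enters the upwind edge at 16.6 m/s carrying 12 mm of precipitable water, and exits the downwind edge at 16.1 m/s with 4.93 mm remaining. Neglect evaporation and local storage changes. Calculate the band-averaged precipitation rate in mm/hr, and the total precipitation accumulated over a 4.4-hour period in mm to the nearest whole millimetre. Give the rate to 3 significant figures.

Column moisture flux per unit crosswind length is F = V × PW.
Inflow: F_in = 16.6 × 12 = 199.2 mm·m/s
Outflow: F_out = 16.1 × 4.93 = 79.373 mm·m/s
Steady-state rate R = (F_in − F_out)/L = (199.2 − 79.373) / 209000 m = 5.733e-04 mm/s.
R = 5.733e-04 × 3600 = 2.06 mm/hr.
Over 4.4 h: total = 2.06 × 4.4 = 9.064 ≈ 9 mm.

R ≈ 2.06 mm/hr; total ≈ 9 mm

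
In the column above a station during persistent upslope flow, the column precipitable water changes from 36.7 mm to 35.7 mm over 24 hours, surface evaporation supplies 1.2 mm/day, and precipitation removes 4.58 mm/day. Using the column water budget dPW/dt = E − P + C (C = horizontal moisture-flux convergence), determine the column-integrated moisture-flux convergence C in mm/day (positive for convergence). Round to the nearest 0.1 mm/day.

dPW/dt = (35.7 − 36.7) mm / (24/24 day) = -1.000 mm/day.
C = dPW/dt − E + P = (-1.000) − 1.2 + 4.58 = 2.4 mm/day.

C ≈ 2.4 mm/day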